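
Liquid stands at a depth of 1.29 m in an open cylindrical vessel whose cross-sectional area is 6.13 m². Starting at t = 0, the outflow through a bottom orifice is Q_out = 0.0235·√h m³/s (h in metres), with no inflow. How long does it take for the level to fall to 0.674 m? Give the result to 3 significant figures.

A dh/dt = −Q_out = −0.0235 √h.
This is separable: 2 d(√h)/dt = −0.0235/A, so √h = √h₀ − (0.0235/(2A)) t.
t = 2A(√h₀ − √h)/0.0235 = 2·6.13·(√1.29 − √0.674)/0.0235
  = 12.260 × (1.1358 − 0.82098) / 0.0235 = 164.24 s.

164 s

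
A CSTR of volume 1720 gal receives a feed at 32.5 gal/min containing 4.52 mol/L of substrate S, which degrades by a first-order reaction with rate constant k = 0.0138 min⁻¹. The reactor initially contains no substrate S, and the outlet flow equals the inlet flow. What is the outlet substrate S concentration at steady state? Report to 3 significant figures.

Accumulation = in − out − consumed: V dC/dt = Q C_in − Q C − k V C.
At steady state: 0 = Q C_in − (Q + kV) C_ss, so C_ss = Q C_in/(Q + kV).
C_ss = 32.5·4.52/(32.5 + 0.0138·1720) = 146.90/56.236 = 2.6122 mol/L.

2.61 mol/L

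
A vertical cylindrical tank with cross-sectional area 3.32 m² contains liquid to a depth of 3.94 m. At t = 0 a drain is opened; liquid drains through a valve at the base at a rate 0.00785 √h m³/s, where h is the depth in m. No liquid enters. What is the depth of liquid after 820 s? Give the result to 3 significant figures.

Unsteady balance on liquid volume: A dh/dt = −0.00785 √h.
∫ h^(−1/2) dh = −(0.00785/A) ∫ dt, giving 2√h = 2√h₀ − (0.00785/A) t.
√h = √3.94 − 0.00785·820/(2·3.32) = 1.9849 − 0.96943 = 1.0155.
h = 1.0155² = 1.0313 m.

1.03 m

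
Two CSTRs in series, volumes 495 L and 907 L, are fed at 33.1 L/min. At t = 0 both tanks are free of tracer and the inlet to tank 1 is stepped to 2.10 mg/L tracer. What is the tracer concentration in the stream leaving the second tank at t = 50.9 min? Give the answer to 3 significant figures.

1.46 mg/L

Each tank obeys Vᵢ dCᵢ/dt = Q(Cᵢ₋₁ − Cᵢ), so τᵢ = Vᵢ/Q.
τ₁ = 495/33.1 = 14.955 min; τ₂ = 907/33.1 = 27.402 min.
Tank 1: C₁ = C_in(1 − e^(−t/τ₁)). Tank 2 (τ₁ ≠ τ₂): C₂ = C_in[1 − (τ₁ e^(−t/τ₁) − τ₂ e^(−t/τ₂))/(τ₁ − τ₂)].
At t = 50.9: e^(−t/τ₁) = 0.033253, e^(−t/τ₂) = 0.15606.
C₂ = 2.10·[1 − (14.955·0.033253 − 27.402·0.15606)/(-12.447)] = 2.10·0.69640 = 1.4624 mg/L.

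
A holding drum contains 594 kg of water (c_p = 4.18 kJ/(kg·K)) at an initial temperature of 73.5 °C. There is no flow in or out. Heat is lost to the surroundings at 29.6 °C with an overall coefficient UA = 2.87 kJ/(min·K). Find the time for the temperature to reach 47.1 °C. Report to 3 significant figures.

Lumped-capacitance energy balance: M c_p dT/dt = UA(T_amb − T).
τ = M c_p/UA = 865.13 min; T_ss = T_amb = 29.600 °C.
T(t) = T_ss + (T₀ − T_ss)e^(−t/τ); set T = 47.1:
t = −τ ln[(T − T_ss)/(T₀ − T_ss)] = −865.13 · ln(0.39863) = 795.67 min.

796 min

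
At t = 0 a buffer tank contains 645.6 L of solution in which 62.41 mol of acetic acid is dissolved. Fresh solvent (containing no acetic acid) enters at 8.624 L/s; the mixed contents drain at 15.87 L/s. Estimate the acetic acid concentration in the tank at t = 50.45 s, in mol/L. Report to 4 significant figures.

Let m(t) be the amount of acetic acid. Volume: V(t) = V₀ + (Q_in − Q_out) t = 645.6 − 7.24600 t; V(50.45) = 280.039 L.
No acetic acid enters, so dm/dt = −Q_out · (m/V).
Separate: dm/m = −Q_out dt/V(t) ⇒ ln(m/m₀) = −(Q_out/(Q_in−Q_out)) ln(V/V₀).
m = m₀ (V₀/V)^(Q_out/(Q_in−Q_out)) = 62.41 × (645.6/280.039)^(-2.19017) = 10.0180 mol.
C = m/V = 10.0180/280.039 = 0.0357735 mol/L.

0.03577 mol/L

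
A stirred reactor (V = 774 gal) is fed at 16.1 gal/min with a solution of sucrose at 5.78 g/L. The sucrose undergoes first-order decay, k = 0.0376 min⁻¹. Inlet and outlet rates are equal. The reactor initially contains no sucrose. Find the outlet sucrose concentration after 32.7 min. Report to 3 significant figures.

1.75 g/L

Accumulation = in − out − consumed: V dC/dt = Q C_in − Q C − k V C.
dC/dt = (Q/V) C_in − (Q/V + k) C; effective rate a = Q/V + k = 0.020801 + 0.0376 = 0.058401 min⁻¹.
C_ss = Q C_in/(Q + kV) = 2.0587 g/L; C(t) = C_ss + (C₀ − C_ss) e^(−a t).
C(32.7) = 2.0587 + (-2.0587)·e^(−0.058401·32.7) = 2.0587 + (-2.0587)·0.14812 = 1.7538 g/L.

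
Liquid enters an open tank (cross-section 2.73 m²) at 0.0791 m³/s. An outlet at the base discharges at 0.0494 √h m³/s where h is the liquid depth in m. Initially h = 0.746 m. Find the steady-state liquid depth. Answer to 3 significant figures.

2.56 m

A dh/dt = Q_in − 0.0494 √h. Steady state requires inflow = outflow:
Q_in = 0.0494 √h_ss ⇒ √h_ss = 0.0791/0.0494 = 1.6012.
h_ss = 1.6012² = 2.5639 m. (Since h₀ = 0.746 m < h_ss, the level will rise toward this value.)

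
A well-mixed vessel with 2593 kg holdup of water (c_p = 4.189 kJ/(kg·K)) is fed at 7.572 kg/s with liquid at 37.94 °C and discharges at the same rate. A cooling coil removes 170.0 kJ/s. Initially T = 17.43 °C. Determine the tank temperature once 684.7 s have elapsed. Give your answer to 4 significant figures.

Energy balance: M c_p dT/dt = ṁ c_p (T_in − T) − 170.0.
Rearrange: dT/dt = (T_ss − T)/τ with τ = M/ṁ = 342.446 s and T_ss = T_in − Q̇/(ṁ c_p) = 32.5805 °C.
T approaches T_ss exponentially: T(t) = T_ss + (T₀ − T_ss) e^(−t/τ).
T(684.7) = 32.5805 + (-15.1505)·e^(−684.7/342.446) = 32.5805 + (-15.1505)·0.135411 = 30.5289 °C.

30.53 °C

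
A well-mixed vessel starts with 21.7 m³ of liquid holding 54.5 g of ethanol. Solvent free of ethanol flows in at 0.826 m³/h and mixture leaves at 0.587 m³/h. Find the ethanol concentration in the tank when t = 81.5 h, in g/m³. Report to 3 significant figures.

0.274 g/m³

Total volume: dV/dt = Q_in − Q_out = 0.23900 m³/h, so V(t) = 21.7 + 0.23900 t and V(81.5) = 41.178 m³.
Solute balance: dm/dt = 0 − Q_out C = −Q_out m/V(t).
Separate: dm/m = −Q_out dt/V(t) ⇒ ln(m/m₀) = −(Q_out/(Q_in−Q_out)) ln(V/V₀).
m = m₀ (V₀/V)^(Q_out/(Q_in−Q_out)) = 54.5 × (21.7/41.178)^(2.4561) = 11.300 g.
C = m/V = 11.300/41.178 = 0.27442 g/m³.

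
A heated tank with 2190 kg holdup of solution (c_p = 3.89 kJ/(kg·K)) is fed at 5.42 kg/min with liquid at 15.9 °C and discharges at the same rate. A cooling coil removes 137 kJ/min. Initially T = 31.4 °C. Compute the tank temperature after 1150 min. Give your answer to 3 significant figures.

M c_p dT/dt = ṁ c_p (T_in − T) − Q̇.
τ = M/ṁ = 404.06 min; T_ss = T_in − Q̇/(ṁ c_p) = 15.9 − 137/(5.42·3.89) = 9.4021 °C.
Integrating: T(t) = T_ss + (T₀ − T_ss) e^(−t/τ).
T(1150) = 9.4021 + (21.998)·e^(−1150/404.06) = 9.4021 + (21.998)·0.058069 = 10.680 °C.

10.7 °C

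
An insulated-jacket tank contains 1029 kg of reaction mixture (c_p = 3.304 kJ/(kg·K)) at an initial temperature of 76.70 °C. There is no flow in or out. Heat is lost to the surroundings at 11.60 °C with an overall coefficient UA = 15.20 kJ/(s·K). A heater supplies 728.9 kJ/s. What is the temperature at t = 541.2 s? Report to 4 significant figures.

61.08 °C

Lumped-capacitance energy balance: M c_p dT/dt = UA(T_amb − T) + Q̇.
dT/dt = (T_ss − T)/τ with T_ss = T_amb + Q̇/UA = 11.60 + 728.9/15.20 = 59.5539 °C, τ = M c_p/UA = 1029·3.304/15.20 = 223.672 s.
Integrating: T(t) = T_ss + (T₀ − T_ss) e^(−t/τ).
T(541.2) = 59.5539 + (17.1461)·0.0889560 = 61.0792 °C.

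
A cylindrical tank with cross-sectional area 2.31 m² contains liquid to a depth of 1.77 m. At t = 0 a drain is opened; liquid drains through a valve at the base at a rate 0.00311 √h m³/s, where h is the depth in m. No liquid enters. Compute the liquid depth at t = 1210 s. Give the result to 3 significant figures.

With no inflow, A dh/dt = −0.00311 √h.
Separate and integrate: 2(√h − √h₀) = −(0.00311/A) t.
√h = √1.77 − 0.00311·1210/(2·2.31) = 1.3304 − 0.81452 = 0.51589.
h = 0.51589² = 0.26614 m.

0.266 m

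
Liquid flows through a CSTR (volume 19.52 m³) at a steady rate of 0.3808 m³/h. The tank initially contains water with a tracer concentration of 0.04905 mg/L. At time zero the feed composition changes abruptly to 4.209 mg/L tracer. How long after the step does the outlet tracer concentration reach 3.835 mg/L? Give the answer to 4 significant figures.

123.5 h

Mass balance on the solute (V constant): V dC/dt = Q(C_in − C), so τ = V/Q = 51.2605 h.
C(t) = C_in + (C₀ − C_in) e^(−t/τ). Set C = 3.835 and solve for t:
e^(−t/τ) = (C − C_in)/(C₀ − C_in) = (3.835 − 4.209)/(0.04905 − 4.209) = 0.0899049
t = −τ ln(…) = 51.2605 × 2.40900 = 123.487 h.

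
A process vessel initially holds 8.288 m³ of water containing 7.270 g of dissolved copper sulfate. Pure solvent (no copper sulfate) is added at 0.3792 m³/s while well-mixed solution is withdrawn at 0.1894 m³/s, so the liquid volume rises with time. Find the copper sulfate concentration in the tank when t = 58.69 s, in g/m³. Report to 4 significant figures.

Total volume: dV/dt = Q_in − Q_out = 0.189800 m³/s, so V(t) = 8.288 + 0.189800 t and V(58.69) = 19.4274 m³.
Species balance (pure solvent in): dm/dt = −Q_out · m/V(t).
Separate: dm/m = −Q_out dt/V(t) ⇒ ln(m/m₀) = −(Q_out/(Q_in−Q_out)) ln(V/V₀).
m = m₀ (V₀/V)^(Q_out/(Q_in−Q_out)) = 7.270 × (8.288/19.4274)^(0.997893) = 3.10706 g.
C = m/V = 3.10706/19.4274 = 0.159932 g/m³.

0.1599 g/m³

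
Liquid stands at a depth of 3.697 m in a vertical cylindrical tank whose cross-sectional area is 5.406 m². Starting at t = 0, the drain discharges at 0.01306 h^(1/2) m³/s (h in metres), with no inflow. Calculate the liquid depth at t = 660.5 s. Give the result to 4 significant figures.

1.265 m

A dh/dt = −Q_out = −0.01306 √h.
This is separable: 2 d(√h)/dt = −0.01306/A, so √h = √h₀ − (0.01306/(2A)) t.
√h = √3.697 − 0.01306·660.5/(2·5.406) = 1.92276 − 0.797829 = 1.12493.
h = 1.12493² = 1.26547 m.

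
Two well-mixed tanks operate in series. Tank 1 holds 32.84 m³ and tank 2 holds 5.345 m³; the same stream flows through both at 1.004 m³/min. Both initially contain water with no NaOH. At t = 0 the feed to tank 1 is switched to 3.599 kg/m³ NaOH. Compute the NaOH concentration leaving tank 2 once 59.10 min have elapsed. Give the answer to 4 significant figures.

2.893 kg/m³

Each tank obeys Vᵢ dCᵢ/dt = Q(Cᵢ₋₁ − Cᵢ), so τᵢ = Vᵢ/Q.
τ₁ = 32.84/1.004 = 32.7092 min; τ₂ = 5.345/1.004 = 5.32371 min.
Solving the cascade with C₁(0)=C₂(0)=0 gives C₂(t) = C_in[1 − (τ₁ e^(−t/τ₁) − τ₂ e^(−t/τ₂))/(τ₁ − τ₂)].
At t = 59.10: e^(−t/τ₁) = 0.164173, e^(−t/τ₂) = 1.50928e-05.
C₂ = 3.599·[1 − (32.7092·0.164173 − 5.32371·1.50928e-05)/(27.3855)] = 3.599·0.803915 = 2.89329 kg/m³.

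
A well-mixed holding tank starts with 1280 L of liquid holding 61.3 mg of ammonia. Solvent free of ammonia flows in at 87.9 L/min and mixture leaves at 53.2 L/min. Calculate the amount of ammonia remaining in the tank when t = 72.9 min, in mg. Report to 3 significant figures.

Let m(t) be the amount of ammonia. Volume: V(t) = V₀ + (Q_in − Q_out) t = 1280 + 34.700 t; V(72.9) = 3809.6 L.
Species balance (pure solvent in): dm/dt = −Q_out · m/V(t).
Separate: dm/m = −Q_out dt/V(t) ⇒ ln(m/m₀) = −(Q_out/(Q_in−Q_out)) ln(V/V₀).
m = m₀ (V₀/V)^(Q_out/(Q_in−Q_out)) = 61.3 × (1280/3809.6)^(1.5331) = 11.515 mg.

11.5 mg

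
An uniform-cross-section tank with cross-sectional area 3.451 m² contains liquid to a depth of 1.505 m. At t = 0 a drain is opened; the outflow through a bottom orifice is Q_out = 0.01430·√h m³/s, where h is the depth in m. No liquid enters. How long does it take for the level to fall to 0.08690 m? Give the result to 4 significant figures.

449.8 s

With no inflow, A dh/dt = −0.01430 √h.
∫ h^(−1/2) dh = −(0.01430/A) ∫ dt, giving 2√h = 2√h₀ − (0.01430/A) t.
t = 2A(√h₀ − √h)/0.01430 = 2·3.451·(√1.505 − √0.08690)/0.01430
  = 6.90200 × (1.22678 − 0.294788) / 0.01430 = 449.835 s.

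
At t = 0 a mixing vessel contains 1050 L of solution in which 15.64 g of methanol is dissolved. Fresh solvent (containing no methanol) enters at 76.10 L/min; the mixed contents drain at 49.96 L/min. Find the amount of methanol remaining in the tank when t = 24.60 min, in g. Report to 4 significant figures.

Let m(t) be the amount of methanol. Volume: V(t) = V₀ + (Q_in − Q_out) t = 1050 + 26.1400 t; V(24.60) = 1693.04 L.
Solute balance: dm/dt = 0 − Q_out C = −Q_out m/V(t).
Separate: dm/m = −Q_out dt/V(t) ⇒ ln(m/m₀) = −(Q_out/(Q_in−Q_out)) ln(V/V₀).
m = m₀ (V₀/V)^(Q_out/(Q_in−Q_out)) = 15.64 × (1050/1693.04)^(1.91125) = 6.27615 g.

6.276 g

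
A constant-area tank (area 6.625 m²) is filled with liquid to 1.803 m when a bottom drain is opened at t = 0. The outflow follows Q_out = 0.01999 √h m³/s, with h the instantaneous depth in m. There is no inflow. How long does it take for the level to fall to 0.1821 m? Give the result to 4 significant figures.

607.2 s

Volume balance on the tank: A dh/dt = −0.01999 √h.
Separate and integrate: 2(√h − √h₀) = −(0.01999/A) t.
t = 2A(√h₀ − √h)/0.01999 = 2·6.625·(√1.803 − √0.1821)/0.01999
  = 13.2500 × (1.34276 − 0.426732) / 0.01999 = 607.171 s.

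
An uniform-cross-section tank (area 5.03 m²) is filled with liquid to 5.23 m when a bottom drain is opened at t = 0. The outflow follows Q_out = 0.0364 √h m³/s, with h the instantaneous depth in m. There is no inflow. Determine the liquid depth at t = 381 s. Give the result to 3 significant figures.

A dh/dt = −Q_out = −0.0364 √h.
∫ h^(−1/2) dh = −(0.0364/A) ∫ dt, giving 2√h = 2√h₀ − (0.0364/A) t.
√h = √5.23 − 0.0364·381/(2·5.03) = 2.2869 − 1.3786 = 0.90835.
h = 0.90835² = 0.82510 m.

0.825 m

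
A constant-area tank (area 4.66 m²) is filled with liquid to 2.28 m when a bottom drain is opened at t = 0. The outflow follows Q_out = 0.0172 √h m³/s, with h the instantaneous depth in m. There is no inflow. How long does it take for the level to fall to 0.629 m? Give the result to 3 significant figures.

With no inflow, A dh/dt = −0.0172 √h.
∫ h^(−1/2) dh = −(0.0172/A) ∫ dt, giving 2√h = 2√h₀ − (0.0172/A) t.
t = 2A(√h₀ − √h)/0.0172 = 2·4.66·(√2.28 − √0.629)/0.0172
  = 9.3200 × (1.5100 − 0.79310) / 0.0172 = 388.44 s.

388 s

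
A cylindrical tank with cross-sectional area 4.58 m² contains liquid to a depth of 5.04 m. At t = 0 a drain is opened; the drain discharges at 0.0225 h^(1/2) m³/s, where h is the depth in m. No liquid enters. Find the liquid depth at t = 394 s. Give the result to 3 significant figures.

A dh/dt = −Q_out = −0.0225 √h.
This is separable: 2 d(√h)/dt = −0.0225/A, so √h = √h₀ − (0.0225/(2A)) t.
√h = √5.04 − 0.0225·394/(2·4.58) = 2.2450 − 0.96779 = 1.2772.
h = 1.2772² = 1.6312 m.

1.63 m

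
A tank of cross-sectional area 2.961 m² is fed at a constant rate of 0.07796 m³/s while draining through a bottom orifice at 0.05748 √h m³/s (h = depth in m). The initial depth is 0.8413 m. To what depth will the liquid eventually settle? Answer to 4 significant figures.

1.840 m

A dh/dt = Q_in − 0.05748 √h. Steady state requires inflow = outflow:
Q_in = 0.05748 √h_ss ⇒ √h_ss = 0.07796/0.05748 = 1.35630.
h_ss = 1.35630² = 1.83954 m. (Since h₀ = 0.8413 m < h_ss, the level will rise toward this value.)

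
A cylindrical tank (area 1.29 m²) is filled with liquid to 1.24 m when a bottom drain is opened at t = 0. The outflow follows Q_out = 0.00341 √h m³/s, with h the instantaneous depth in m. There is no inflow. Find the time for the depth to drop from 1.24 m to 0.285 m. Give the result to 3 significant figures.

439 s

Accumulation of liquid (constant cross-section A): A dh/dt = −0.00341 √h.
This is separable: 2 d(√h)/dt = −0.00341/A, so √h = √h₀ − (0.00341/(2A)) t.
t = 2A(√h₀ − √h)/0.00341 = 2·1.29·(√1.24 − √0.285)/0.00341
  = 2.5800 × (1.1136 − 0.53385) / 0.00341 = 438.60 s.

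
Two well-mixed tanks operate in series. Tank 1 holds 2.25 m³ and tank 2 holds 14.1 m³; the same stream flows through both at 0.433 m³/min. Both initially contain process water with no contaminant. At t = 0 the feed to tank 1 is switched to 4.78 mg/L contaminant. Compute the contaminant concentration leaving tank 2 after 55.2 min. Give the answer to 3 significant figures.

Time constants: τᵢ = Vᵢ/Q for each well-mixed tank.
τ₁ = 2.25/0.433 = 5.1963 min; τ₂ = 14.1/0.433 = 32.564 min.
Tank 1: C₁ = C_in(1 − e^(−t/τ₁)). Tank 2 (τ₁ ≠ τ₂): C₂ = C_in[1 − (τ₁ e^(−t/τ₁) − τ₂ e^(−t/τ₂))/(τ₁ − τ₂)].
At t = 55.2: e^(−t/τ₁) = 2.4351e-05, e^(−t/τ₂) = 0.18357.
C₂ = 4.78·[1 − (5.1963·2.4351e-05 − 32.564·0.18357)/(-27.367)] = 4.78·0.78158 = 3.7359 mg/L.

3.74 mg/L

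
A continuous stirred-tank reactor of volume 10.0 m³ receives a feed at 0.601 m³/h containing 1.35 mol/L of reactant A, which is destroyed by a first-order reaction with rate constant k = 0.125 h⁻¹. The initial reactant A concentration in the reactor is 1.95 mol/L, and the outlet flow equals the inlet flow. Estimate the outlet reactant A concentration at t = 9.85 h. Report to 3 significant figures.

0.682 mol/L

Species balance: V dC/dt = Q C_in − Q C − k V C.
dC/dt = (Q/V) C_in − (Q/V + k) C; effective rate a = Q/V + k = 0.060100 + 0.125 = 0.18510 h⁻¹.
C_ss = Q C_in/(Q + kV) = 0.43833 mol/L; C(t) = C_ss + (C₀ − C_ss) e^(−a t).
C(9.85) = 0.43833 + (1.5117)·e^(−0.18510·9.85) = 0.43833 + (1.5117)·0.16150 = 0.68247 mol/L.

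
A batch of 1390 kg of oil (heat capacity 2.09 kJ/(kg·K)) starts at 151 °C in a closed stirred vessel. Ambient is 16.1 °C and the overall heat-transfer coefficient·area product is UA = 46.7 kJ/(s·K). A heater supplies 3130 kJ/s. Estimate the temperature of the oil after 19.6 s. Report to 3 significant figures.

M c_p dT/dt = −UA(T − T_amb) + Q̇.
dT/dt = (T_ss − T)/τ with T_ss = T_amb + Q̇/UA = 16.1 + 3130/46.7 = 83.124 °C, τ = M c_p/UA = 1390·2.09/46.7 = 62.208 s.
T approaches T_ss exponentially: T(t) = T_ss + (T₀ − T_ss) e^(−t/τ).
T(19.6) = 83.124 + (67.876)·0.72974 = 132.66 °C.

133 °C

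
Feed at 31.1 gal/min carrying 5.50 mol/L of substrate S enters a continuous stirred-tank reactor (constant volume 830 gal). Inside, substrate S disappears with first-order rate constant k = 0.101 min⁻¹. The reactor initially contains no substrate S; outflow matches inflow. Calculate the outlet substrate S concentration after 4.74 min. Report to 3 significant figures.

0.716 mol/L

Accumulation = in − out − consumed: V dC/dt = Q C_in − Q C − k V C.
This is linear with rate a = Q/V + k = 0.13847 min⁻¹.
C_ss = Q C_in/(Q + kV) = 1.4883 mol/L; C(t) = C_ss + (C₀ − C_ss) e^(−a t).
C(4.74) = 1.4883 + (-1.4883)·e^(−0.13847·4.74) = 1.4883 + (-1.4883)·0.51874 = 0.71625 mol/L.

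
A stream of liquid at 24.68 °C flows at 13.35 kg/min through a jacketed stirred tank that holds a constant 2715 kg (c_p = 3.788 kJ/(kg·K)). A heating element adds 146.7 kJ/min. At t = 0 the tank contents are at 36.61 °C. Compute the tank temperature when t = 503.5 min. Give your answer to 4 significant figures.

M c_p dT/dt = ṁ c_p (T_in − T) + Q̇.
Rearrange: dT/dt = (T_ss − T)/τ with τ = M/ṁ = 203.371 min and T_ss = T_in + Q̇/(ṁ c_p) = 27.5809 °C.
This is linear first-order; T(t) = T_ss + (T₀ − T_ss) e^(−t/τ).
T(503.5) = 27.5809 + (9.02906)·e^(−503.5/203.371) = 27.5809 + (9.02906)·0.0840979 = 28.3403 °C.

28.34 °C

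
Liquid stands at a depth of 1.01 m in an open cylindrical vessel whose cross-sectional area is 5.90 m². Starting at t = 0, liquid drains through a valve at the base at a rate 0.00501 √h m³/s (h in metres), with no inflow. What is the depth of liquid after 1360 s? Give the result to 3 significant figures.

0.183 m

With no inflow, A dh/dt = −0.00501 √h.
Separate and integrate: 2(√h − √h₀) = −(0.00501/A) t.
√h = √1.01 − 0.00501·1360/(2·5.90) = 1.0050 − 0.57742 = 0.42756.
h = 0.42756² = 0.18281 m.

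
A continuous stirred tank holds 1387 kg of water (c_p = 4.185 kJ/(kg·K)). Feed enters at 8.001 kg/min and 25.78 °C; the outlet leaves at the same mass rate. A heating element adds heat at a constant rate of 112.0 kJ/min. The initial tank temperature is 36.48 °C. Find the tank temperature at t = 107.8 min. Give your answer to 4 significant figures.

33.07 °C

Energy balance: M c_p dT/dt = ṁ c_p (T_in − T) + 112.0.
τ = M/ṁ = 173.353 min; T_ss = T_in + Q̇/(ṁ c_p) = 25.78 + 112.0/(8.001·4.185) = 29.1249 °C.
This is linear first-order; T(t) = T_ss + (T₀ − T_ss) e^(−t/τ).
T(107.8) = 29.1249 + (7.35514)·e^(−107.8/173.353) = 29.1249 + (7.35514)·0.536949 = 33.0742 °C.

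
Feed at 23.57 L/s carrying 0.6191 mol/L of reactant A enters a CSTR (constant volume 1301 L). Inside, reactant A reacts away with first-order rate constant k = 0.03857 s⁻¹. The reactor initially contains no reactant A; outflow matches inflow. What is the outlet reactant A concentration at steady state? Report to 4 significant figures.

0.1979 mol/L

V dC/dt = Q(C_in − C) − k V C.
At steady state: 0 = Q C_in − (Q + kV) C_ss, so C_ss = Q C_in/(Q + kV).
C_ss = 23.57·0.6191/(23.57 + 0.03857·1301) = 14.5922/73.7496 = 0.197861 mol/L.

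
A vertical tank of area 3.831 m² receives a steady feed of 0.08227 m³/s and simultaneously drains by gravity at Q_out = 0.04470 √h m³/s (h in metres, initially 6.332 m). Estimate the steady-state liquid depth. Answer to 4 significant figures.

3.387 m

Accumulation of liquid (constant cross-section A): A dh/dt = Q_in − 0.04470 √h. At steady state dh/dt = 0:
Q_in = 0.04470 √h_ss ⇒ √h_ss = 0.08227/0.04470 = 1.84049.
h_ss = 1.84049² = 3.38741 m. (Since h₀ = 6.332 m > h_ss, the level will fall toward this value.)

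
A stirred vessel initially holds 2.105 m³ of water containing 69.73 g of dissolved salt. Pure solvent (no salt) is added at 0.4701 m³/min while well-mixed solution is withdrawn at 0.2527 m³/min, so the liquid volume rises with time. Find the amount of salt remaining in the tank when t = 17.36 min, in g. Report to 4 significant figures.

Total volume: dV/dt = Q_in − Q_out = 0.217400 m³/min, so V(t) = 2.105 + 0.217400 t and V(17.36) = 5.87906 m³.
Species balance (pure solvent in): dm/dt = −Q_out · m/V(t).
Separate: dm/m = −Q_out dt/V(t) ⇒ ln(m/m₀) = −(Q_out/(Q_in−Q_out)) ln(V/V₀).
m = m₀ (V₀/V)^(Q_out/(Q_in−Q_out)) = 69.73 × (2.105/5.87906)^(1.16237) = 21.1318 g.

21.13 g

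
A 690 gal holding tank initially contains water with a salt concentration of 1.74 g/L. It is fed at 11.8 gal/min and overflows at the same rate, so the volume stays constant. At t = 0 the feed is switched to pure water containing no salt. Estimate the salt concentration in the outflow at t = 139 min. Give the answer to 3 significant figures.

0.162 g/L

Species balance on the tank: V dC/dt = Q(C_in − C).
Rewrite as dC/dt + C/τ = C_in/τ, τ = V/Q = 58.475 min.
C approaches C_in exponentially: C(t) = C_in + (C₀ − C_in) e^(−t/τ).
C(139) = 0 + (1.74 − 0)·e^(−139/58.475) = 0 + (1.7400)·0.092819 = 0.16151 g/L.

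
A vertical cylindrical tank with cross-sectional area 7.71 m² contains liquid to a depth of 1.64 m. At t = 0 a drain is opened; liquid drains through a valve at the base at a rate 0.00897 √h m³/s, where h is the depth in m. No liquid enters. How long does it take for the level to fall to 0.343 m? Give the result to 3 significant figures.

Unsteady balance on liquid volume: A dh/dt = −0.00897 √h.
∫ h^(−1/2) dh = −(0.00897/A) ∫ dt, giving 2√h = 2√h₀ − (0.00897/A) t.
t = 2A(√h₀ − √h)/0.00897 = 2·7.71·(√1.64 − √0.343)/0.00897
  = 15.420 × (1.2806 − 0.58566) / 0.00897 = 1194.7 s.

1190 s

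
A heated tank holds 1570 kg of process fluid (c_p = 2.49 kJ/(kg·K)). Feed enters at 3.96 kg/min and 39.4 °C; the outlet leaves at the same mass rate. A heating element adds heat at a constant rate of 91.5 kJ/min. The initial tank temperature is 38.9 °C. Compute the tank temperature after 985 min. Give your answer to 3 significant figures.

First-law balance (no shaft work): M c_p dT/dt = ṁ c_p (T_in − T) + 91.5.
Rearrange: dT/dt = (T_ss − T)/τ with τ = M/ṁ = 396.46 min and T_ss = T_in + Q̇/(ṁ c_p) = 48.680 °C.
Solution: T(t) = T_ss + (T₀ − T_ss) e^(−t/τ).
T(985) = 48.680 + (-9.7795)·e^(−985/396.46) = 48.680 + (-9.7795)·0.083371 = 47.864 °C.

47.9 °C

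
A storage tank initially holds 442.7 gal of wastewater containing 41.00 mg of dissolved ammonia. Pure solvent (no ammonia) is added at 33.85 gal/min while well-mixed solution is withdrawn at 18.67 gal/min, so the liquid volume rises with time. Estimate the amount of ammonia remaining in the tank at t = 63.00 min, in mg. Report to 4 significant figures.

9.958 mg

Total volume: dV/dt = Q_in − Q_out = 15.1800 gal/min, so V(t) = 442.7 + 15.1800 t and V(63.00) = 1399.04 gal.
Solute balance: dm/dt = 0 − Q_out C = −Q_out m/V(t).
dm/m = −Q_out dt/(V₀ + 15.1800 t); integrating gives ln(m/m₀) = −(Q_out/(Q_in−Q_out)) ln(V/V₀).
m = m₀ (V₀/V)^(Q_out/(Q_in−Q_out)) = 41.00 × (442.7/1399.04)^(1.22991) = 9.95803 mg.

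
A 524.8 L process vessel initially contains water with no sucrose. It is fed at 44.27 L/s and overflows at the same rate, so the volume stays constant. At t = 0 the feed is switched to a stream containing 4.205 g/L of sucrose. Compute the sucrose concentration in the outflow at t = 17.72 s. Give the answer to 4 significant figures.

3.262 g/L

Unsteady species balance (constant V, well mixed): V dC/dt = Q(C_in − C).
Time constant τ = V/Q = 524.8/44.27 = 11.8545 s.
C approaches C_in exponentially: C(t) = C_in + (C₀ − C_in) e^(−t/τ).
C(17.72) = 4.205 + (0 − 4.205)·e^(−17.72/11.8545) = 4.205 + (-4.20500)·0.224296 = 3.26183 g/L.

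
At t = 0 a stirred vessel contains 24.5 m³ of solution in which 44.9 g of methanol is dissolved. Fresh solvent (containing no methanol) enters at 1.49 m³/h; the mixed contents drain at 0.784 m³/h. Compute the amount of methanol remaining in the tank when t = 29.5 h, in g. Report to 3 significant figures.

Total volume: dV/dt = Q_in − Q_out = 0.70600 m³/h, so V(t) = 24.5 + 0.70600 t and V(29.5) = 45.327 m³.
Solute balance: dm/dt = 0 − Q_out C = −Q_out m/V(t).
Separate: dm/m = −Q_out dt/V(t) ⇒ ln(m/m₀) = −(Q_out/(Q_in−Q_out)) ln(V/V₀).
m = m₀ (V₀/V)^(Q_out/(Q_in−Q_out)) = 44.9 × (24.5/45.327)^(1.1105) = 22.674 g.

22.7 g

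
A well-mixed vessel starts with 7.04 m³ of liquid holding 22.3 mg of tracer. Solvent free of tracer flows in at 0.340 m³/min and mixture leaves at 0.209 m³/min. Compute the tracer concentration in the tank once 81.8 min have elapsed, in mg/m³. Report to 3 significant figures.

0.287 mg/m³

Let m(t) be the amount of tracer. Volume: V(t) = V₀ + (Q_in − Q_out) t = 7.04 + 0.13100 t; V(81.8) = 17.756 m³.
Solute balance: dm/dt = 0 − Q_out C = −Q_out m/V(t).
dm/m = −Q_out dt/(V₀ + 0.13100 t); integrating gives ln(m/m₀) = −(Q_out/(Q_in−Q_out)) ln(V/V₀).
m = m₀ (V₀/V)^(Q_out/(Q_in−Q_out)) = 22.3 × (7.04/17.756)^(1.5954) = 5.0970 mg.
C = m/V = 5.0970/17.756 = 0.28706 mg/m³.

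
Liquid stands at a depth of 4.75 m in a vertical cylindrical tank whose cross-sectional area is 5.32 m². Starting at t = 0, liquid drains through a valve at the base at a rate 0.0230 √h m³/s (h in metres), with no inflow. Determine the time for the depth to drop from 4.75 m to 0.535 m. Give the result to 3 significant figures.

Accumulation of liquid (constant cross-section A): A dh/dt = −0.0230 √h.
This is separable: 2 d(√h)/dt = −0.0230/A, so √h = √h₀ − (0.0230/(2A)) t.
t = 2A(√h₀ − √h)/0.0230 = 2·5.32·(√4.75 − √0.535)/0.0230
  = 10.640 × (2.1794 − 0.73144) / 0.0230 = 669.86 s.

670 s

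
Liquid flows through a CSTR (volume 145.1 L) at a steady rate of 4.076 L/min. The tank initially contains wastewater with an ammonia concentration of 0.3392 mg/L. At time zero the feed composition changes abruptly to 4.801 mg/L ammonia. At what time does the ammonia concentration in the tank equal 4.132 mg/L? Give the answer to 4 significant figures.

67.55 min

Species balance: V dC/dt = Q(C_in − C) ⇒ τ = V/Q = 35.5986 min.
C(t) = C_in + (C₀ − C_in) e^(−t/τ). Set C = 4.132 and solve for t:
e^(−t/τ) = (C − C_in)/(C₀ − C_in) = (4.132 − 4.801)/(0.3392 − 4.801) = 0.149939
t = −τ ln(…) = 35.5986 × 1.89752 = 67.5492 min.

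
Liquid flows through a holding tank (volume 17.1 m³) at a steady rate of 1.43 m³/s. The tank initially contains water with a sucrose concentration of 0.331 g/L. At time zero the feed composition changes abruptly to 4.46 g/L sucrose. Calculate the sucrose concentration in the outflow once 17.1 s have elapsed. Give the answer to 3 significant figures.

3.47 g/L

Transient balance on the dissolved component: V dC/dt = Q(C_in − C).
Time constant τ = V/Q = 17.1/1.43 = 11.958 s.
C approaches C_in exponentially: C(t) = C_in + (C₀ − C_in) e^(−t/τ).
C(17.1) = 4.46 + (0.331 − 4.46)·e^(−17.1/11.958) = 4.46 + (-4.1290)·0.23931 = 3.4719 g/L.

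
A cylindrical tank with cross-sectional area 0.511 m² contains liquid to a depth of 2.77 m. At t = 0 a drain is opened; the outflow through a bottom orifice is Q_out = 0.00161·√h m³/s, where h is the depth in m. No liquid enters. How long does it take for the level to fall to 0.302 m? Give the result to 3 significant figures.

With no inflow, A dh/dt = −0.00161 √h.
∫ h^(−1/2) dh = −(0.00161/A) ∫ dt, giving 2√h = 2√h₀ − (0.00161/A) t.
t = 2A(√h₀ − √h)/0.00161 = 2·0.511·(√2.77 − √0.302)/0.00161
  = 1.0220 × (1.6643 − 0.54955) / 0.00161 = 707.65 s.

708 s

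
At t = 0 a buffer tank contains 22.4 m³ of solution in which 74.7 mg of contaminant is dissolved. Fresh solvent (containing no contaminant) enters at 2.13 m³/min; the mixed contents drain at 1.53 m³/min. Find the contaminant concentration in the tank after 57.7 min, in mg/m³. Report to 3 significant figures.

Total volume: dV/dt = Q_in − Q_out = 0.60000 m³/min, so V(t) = 22.4 + 0.60000 t and V(57.7) = 57.020 m³.
No contaminant enters, so dm/dt = −Q_out · (m/V).
dm/m = −Q_out dt/(V₀ + 0.60000 t); integrating gives ln(m/m₀) = −(Q_out/(Q_in−Q_out)) ln(V/V₀).
m = m₀ (V₀/V)^(Q_out/(Q_in−Q_out)) = 74.7 × (22.4/57.020)^(2.5500) = 6.8958 mg.
C = m/V = 6.8958/57.020 = 0.12094 mg/m³.

0.121 mg/m³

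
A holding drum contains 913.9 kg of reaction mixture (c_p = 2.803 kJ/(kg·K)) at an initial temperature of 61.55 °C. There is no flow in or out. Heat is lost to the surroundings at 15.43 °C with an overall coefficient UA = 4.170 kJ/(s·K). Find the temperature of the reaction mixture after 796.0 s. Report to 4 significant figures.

28.05 °C

Lumped-capacitance energy balance: M c_p dT/dt = UA(T_amb − T).
dT/dt = (T_ss − T)/τ with T_ss = T_amb = 15.4300 °C, τ = M c_p/UA = 913.9·2.803/4.170 = 614.307 s.
This is linear first-order; T(t) = T_ss + (T₀ − T_ss) e^(−t/τ).
T(796.0) = 15.4300 + (46.1200)·0.273688 = 28.0525 °C.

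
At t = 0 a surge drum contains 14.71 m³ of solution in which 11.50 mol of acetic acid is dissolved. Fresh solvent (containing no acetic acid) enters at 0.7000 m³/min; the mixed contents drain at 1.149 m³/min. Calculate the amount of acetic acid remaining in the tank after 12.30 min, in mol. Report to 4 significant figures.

3.448 mol

Total volume: dV/dt = Q_in − Q_out = -0.449000 m³/min, so V(t) = 14.71 − 0.449000 t and V(12.30) = 9.18730 m³.
Species balance (pure solvent in): dm/dt = −Q_out · m/V(t).
dm/m = −Q_out dt/(V₀ − 0.449000 t); integrating gives ln(m/m₀) = −(Q_out/(Q_in−Q_out)) ln(V/V₀).
m = m₀ (V₀/V)^(Q_out/(Q_in−Q_out)) = 11.50 × (14.71/9.18730)^(-2.55902) = 3.44803 mol.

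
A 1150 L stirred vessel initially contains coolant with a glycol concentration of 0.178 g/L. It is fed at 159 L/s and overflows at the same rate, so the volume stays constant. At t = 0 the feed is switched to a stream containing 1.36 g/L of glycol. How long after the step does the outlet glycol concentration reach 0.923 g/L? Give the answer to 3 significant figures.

Species balance: V dC/dt = Q(C_in − C) ⇒ τ = V/Q = 7.2327 s.
C(t) = C_in + (C₀ − C_in) e^(−t/τ). Set C = 0.923 and solve for t:
e^(−t/τ) = (C − C_in)/(C₀ − C_in) = (0.923 − 1.36)/(0.178 − 1.36) = 0.36971
t = −τ ln(…) = 7.2327 × 0.99503 = 7.1968 s.

7.20 s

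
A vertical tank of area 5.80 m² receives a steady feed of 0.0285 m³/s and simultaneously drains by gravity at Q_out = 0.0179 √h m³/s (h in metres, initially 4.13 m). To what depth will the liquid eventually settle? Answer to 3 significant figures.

2.54 m

Mass balance (ρ constant): A dh/dt = Q_in − 0.0179 √h. At steady state dh/dt = 0:
Q_in = 0.0179 √h_ss ⇒ √h_ss = 0.0285/0.0179 = 1.5922.
h_ss = 1.5922² = 2.5350 m. (Since h₀ = 4.13 m > h_ss, the level will fall toward this value.)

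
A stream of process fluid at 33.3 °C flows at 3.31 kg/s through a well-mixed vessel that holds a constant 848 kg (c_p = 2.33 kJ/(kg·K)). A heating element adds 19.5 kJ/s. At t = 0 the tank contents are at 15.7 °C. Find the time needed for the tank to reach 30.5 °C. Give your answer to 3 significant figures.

M c_p dT/dt = ṁ c_p (T_in − T) + Q̇.
τ = M/ṁ = 256.19 s; T_ss = T_in + Q̇/(ṁ c_p) = 35.828 °C.
T(t) = T_ss + (T₀ − T_ss) e^(−t/τ). Set T = 30.5:
e^(−t/τ) = (30.5 − 35.828)/(15.7 − 35.828) = 0.26472
t = −256.19 · ln(0.26472) = 340.50 s.

341 s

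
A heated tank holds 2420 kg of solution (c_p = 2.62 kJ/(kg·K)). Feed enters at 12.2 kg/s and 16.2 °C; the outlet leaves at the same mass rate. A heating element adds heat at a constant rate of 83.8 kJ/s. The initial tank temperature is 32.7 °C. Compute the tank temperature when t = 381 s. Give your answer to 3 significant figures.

Heat balance on the well-mixed liquid: M c_p dT/dt = ṁ c_p (T_in − T) + 83.8.
τ = M/ṁ = 198.36 s; T_ss = T_in + Q̇/(ṁ c_p) = 16.2 + 83.8/(12.2·2.62) = 18.822 °C.
T approaches T_ss exponentially: T(t) = T_ss + (T₀ − T_ss) e^(−t/τ).
T(381) = 18.822 + (13.878)·e^(−381/198.36) = 18.822 + (13.878)·0.14650 = 20.855 °C.

20.9 °C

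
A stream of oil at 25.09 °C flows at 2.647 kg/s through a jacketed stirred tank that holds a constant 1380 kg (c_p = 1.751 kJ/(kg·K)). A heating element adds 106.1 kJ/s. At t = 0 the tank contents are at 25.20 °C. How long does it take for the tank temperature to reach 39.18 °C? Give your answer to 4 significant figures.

495.8 s

First-law balance (no shaft work): M c_p dT/dt = ṁ c_p (T_in − T) + 106.1.
τ = M/ṁ = 521.345 s; T_ss = T_in + Q̇/(ṁ c_p) = 47.9816 °C.
T(t) = T_ss + (T₀ − T_ss) e^(−t/τ). Set T = 39.18:
e^(−t/τ) = (39.18 − 47.9816)/(25.20 − 47.9816) = 0.386346
t = −521.345 · ln(0.386346) = 495.811 s.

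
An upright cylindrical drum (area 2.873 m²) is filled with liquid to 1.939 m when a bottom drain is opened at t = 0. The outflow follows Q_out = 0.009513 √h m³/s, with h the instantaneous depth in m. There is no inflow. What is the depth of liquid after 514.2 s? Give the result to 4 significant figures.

With no inflow, A dh/dt = −0.009513 √h.
Separate and integrate: 2(√h − √h₀) = −(0.009513/A) t.
√h = √1.939 − 0.009513·514.2/(2·2.873) = 1.39248 − 0.851303 = 0.541177.
h = 0.541177² = 0.292873 m.

0.2929 m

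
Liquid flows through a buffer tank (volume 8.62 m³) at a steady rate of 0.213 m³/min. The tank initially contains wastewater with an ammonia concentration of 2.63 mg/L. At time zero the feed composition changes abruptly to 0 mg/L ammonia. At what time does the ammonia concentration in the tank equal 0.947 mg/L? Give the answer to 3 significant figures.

41.3 min

Mass balance on the solute (V constant): V dC/dt = Q(C_in − C), so τ = V/Q = 40.469 min.
C(t) = C_in + (C₀ − C_in) e^(−t/τ). Set C = 0.947 and solve for t:
e^(−t/τ) = (C − C_in)/(C₀ − C_in) = (0.947 − 0)/(2.63 − 0) = 0.36008
t = −τ ln(…) = 40.469 × 1.0214 = 41.337 min.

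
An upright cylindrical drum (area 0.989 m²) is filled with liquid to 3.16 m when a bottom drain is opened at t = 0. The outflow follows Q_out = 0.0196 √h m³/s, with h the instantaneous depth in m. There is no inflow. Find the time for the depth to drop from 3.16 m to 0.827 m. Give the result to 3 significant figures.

87.6 s

With no inflow, A dh/dt = −0.0196 √h.
This is separable: 2 d(√h)/dt = −0.0196/A, so √h = √h₀ − (0.0196/(2A)) t.
t = 2A(√h₀ − √h)/0.0196 = 2·0.989·(√3.16 − √0.827)/0.0196
  = 1.9780 × (1.7776 − 0.90940) / 0.0196 = 87.622 s.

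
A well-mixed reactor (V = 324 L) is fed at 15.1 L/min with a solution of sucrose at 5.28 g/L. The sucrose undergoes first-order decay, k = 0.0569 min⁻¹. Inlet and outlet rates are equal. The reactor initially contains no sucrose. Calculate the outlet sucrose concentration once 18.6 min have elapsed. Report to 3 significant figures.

2.03 g/L

Accumulation = in − out − consumed: V dC/dt = Q C_in − Q C − k V C.
This is linear with rate a = Q/V + k = 0.10350 min⁻¹.
C_ss = Q C_in/(Q + kV) = 2.3774 g/L; C(t) = C_ss + (C₀ − C_ss) e^(−a t).
C(18.6) = 2.3774 + (-2.3774)·e^(−0.10350·18.6) = 2.3774 + (-2.3774)·0.14585 = 2.0307 g/L.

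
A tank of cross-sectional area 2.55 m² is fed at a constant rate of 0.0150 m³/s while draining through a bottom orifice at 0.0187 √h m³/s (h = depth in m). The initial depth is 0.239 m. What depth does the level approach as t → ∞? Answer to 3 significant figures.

0.643 m

A dh/dt = Q_in − 0.0187 √h. Steady state requires inflow = outflow:
Q_in = 0.0187 √h_ss ⇒ √h_ss = 0.0150/0.0187 = 0.80214.
h_ss = 0.80214² = 0.64343 m. (Since h₀ = 0.239 m < h_ss, the level will rise toward this value.)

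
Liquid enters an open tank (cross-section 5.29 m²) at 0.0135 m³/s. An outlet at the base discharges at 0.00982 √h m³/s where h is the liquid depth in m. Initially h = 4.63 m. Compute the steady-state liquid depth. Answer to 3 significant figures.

Accumulation of liquid (constant cross-section A): A dh/dt = Q_in − 0.00982 √h. At steady state dh/dt = 0:
Q_in = 0.00982 √h_ss ⇒ √h_ss = 0.0135/0.00982 = 1.3747.
h_ss = 1.3747² = 1.8899 m. (Since h₀ = 4.63 m > h_ss, the level will fall toward this value.)

1.89 m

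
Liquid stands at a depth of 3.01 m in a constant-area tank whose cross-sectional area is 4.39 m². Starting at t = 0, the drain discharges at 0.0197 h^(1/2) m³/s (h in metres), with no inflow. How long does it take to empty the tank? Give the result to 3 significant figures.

773 s

Volume balance on the tank: A dh/dt = −0.0197 √h.
Separate and integrate: 2(√h − √h₀) = −(0.0197/A) t.
Set h = 0: 2√h₀ = (0.0197/A) t_empty ⇒ t_empty = 2A√h₀/0.0197.
t_empty = 2·4.39·√3.01/0.0197 = 8.7800·1.7349/0.0197 = 773.24 s.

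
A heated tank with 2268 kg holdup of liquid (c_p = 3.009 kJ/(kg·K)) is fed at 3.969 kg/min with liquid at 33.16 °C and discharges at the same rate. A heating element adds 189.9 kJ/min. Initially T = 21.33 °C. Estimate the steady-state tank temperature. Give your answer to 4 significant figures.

49.06 °C

M c_p dT/dt = ṁ c_p (T_in − T) + Q̇.
At steady state dT/dt = 0 ⇒ T_ss = T_in + Q̇/(ṁ c_p) = 33.16 + 189.9/(3.969·3.009) = 49.0609 °C.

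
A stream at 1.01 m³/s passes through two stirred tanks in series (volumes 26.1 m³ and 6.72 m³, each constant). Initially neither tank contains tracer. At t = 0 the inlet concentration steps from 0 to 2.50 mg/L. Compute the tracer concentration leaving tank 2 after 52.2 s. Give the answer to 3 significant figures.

2.05 mg/L

Each tank obeys Vᵢ dCᵢ/dt = Q(Cᵢ₋₁ − Cᵢ), so τᵢ = Vᵢ/Q.
τ₁ = 26.1/1.01 = 25.842 s; τ₂ = 6.72/1.01 = 6.6535 s.
Solving the cascade with C₁(0)=C₂(0)=0 gives C₂(t) = C_in[1 − (τ₁ e^(−t/τ₁) − τ₂ e^(−t/τ₂))/(τ₁ − τ₂)].
At t = 52.2: e^(−t/τ₁) = 0.13266, e^(−t/τ₂) = 0.00039150.
C₂ = 2.50·[1 − (25.842·0.13266 − 6.6535·0.00039150)/(19.188)] = 2.50·0.82148 = 2.0537 mg/L.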